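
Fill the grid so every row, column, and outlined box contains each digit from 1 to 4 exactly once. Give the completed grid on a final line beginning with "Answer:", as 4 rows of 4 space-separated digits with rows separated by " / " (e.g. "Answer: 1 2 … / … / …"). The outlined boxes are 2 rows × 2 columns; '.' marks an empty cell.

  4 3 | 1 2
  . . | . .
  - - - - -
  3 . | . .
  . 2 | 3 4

Step 1. [r4c1∈{1}] only 1 remains possible at r4c1, so r4c1=1.
Step 2. [r2c1∈{2}] r2c1 is down to just 2, so r2c1=2.
Step 3. [r2c4∈{3}] nothing but 3 survives at r2c4. So r2c4=3.
Step 4. [r3c3∈{2}] r3c3's peers cover all but 2, so r3c3=2.
Step 5. [r3c4∈{1}] r3c4's peers cover all but 1 ⇒ r3c4=1.
Step 6. [r2c2∈{1}] r2c2 has the single candidate 1 ⇒ r2c2=1.
Step 7. [r2c3∈{4}] r2c3's peers cover all but 4, so r2c3=4.
Step 8. [r3c2∈{4}] nothing but 4 survives at r3c2, so r3c2=4.

Answer: 4 3 1 2 / 2 1 4 3 / 3 4 2 1 / 1 2 3 4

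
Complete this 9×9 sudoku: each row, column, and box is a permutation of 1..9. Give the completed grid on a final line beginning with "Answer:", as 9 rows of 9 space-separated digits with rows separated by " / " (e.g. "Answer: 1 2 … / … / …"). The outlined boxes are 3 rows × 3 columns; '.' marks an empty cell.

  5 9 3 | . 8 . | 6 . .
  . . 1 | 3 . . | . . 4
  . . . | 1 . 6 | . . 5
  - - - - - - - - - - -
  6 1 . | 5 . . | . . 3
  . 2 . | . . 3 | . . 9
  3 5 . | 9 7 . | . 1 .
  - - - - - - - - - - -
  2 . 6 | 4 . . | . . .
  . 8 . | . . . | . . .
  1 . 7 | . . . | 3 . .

Step 1. [r8c1∈{4,9}] in col 1, 9 fits only at r8c1. So r8c1=9.
Step 2. [r5c1∈{4,7,8}] r5c1 is the only open cell in box 4 admitting 7, so r5c1=7.
Step 3. [r6c9∈{2,6,8}] row 6 places 6 nowhere but r6c9. So r6c9=6.
Step 4. [r1c6∈{2,4,7}] across row 1, 4 lands solely at r1c6. So r1c6=4.
Step 5. [r8c5∈{1,2,3,5,6}] 3 has one home in row 8: r8c5. So r8c5=3.
Step 6. [r3c3∈{2,4,8}] across col 3, 2 lands solely at r3c3. So r3c3=2.
Step 7. [r3c5∈{9}] nothing but 9 survives at r3c5 ⇒ r3c5=9.
Step 8. [r1c9∈{1,2,7}] row 1 places 1 nowhere but r1c9, so r1c9=1.
Step 9. [r8c3∈{4,5}] col 3 places 5 nowhere but r8c3 ⇒ r8c3=5.
Step 10. [r5c5∈{1,4,6}] row 5 places 1 nowhere but r5c5, so r5c5=1.
Step 11. [r7c5∈{5}] r7c5 is down to just 5 ⇒ r7c5=5.
Step 12. [r9c8∈{2,4,5,6,8,9}] 5 has one home in row 9: r9c8. So r9c8=5.
Step 13. [r2c5∈{2}] r2c5 is down to just 2. So r2c5=2.
Step 14. [r8c8∈{2,4,6,7}] r8c8 is the only open cell in col 8 admitting 6 ⇒ r8c8=6.
Step 15. [r8c7∈{1,2,4,7}] r8c7 is the only open cell in row 8 admitting 4, so r8c7=4.
Step 16. [r7c7∈{1,7,8,9}] r7c7 is the only open cell in col 7 admitting 1. So r7c7=1.
Step 17. [r7c8∈{7,8,9}] r7c8 is the only open cell in box 9 admitting 9. So r7c8=9.
Step 18. [r1c4∈{7}] only 7 remains possible at r1c4 ⇒ r1c4=7.
Step 19. [r8c4∈{2}] nothing but 2 survives at r8c4, so r8c4=2.
Step 20. [r2c1∈{8}] nothing but 8 survives at r2c1 ⇒ r2c1=8.
Step 21. [r2c8∈{7}] r2c8's peers cover all but 7 ⇒ r2c8=7.
Step 22. [r3c7∈{8}] only 8 remains possible at r3c7. So r3c7=8.
Step 23. [r6c7∈{2}] r6c7 is down to just 2, so r6c7=2.
Step 24. [r6c6∈{8}] only 8 remains possible at r6c6, so r6c6=8.
Step 25. [r7c9∈{7,8}] r7c9 is the only open cell in row 7 admitting 8, so r7c9=8.
Step 26. [r4c5∈{4}] r4c5's peers cover all but 4, so r4c5=4.
Step 27. [r5c8∈{4,8}] across col 8, 4 lands solely at r5c8, so r5c8=4.
Step 28. [r5c4∈{6}] r5c4 is down to just 6. So r5c4=6.
Step 29. [r7c6∈{7}] r7c6 is down to just 7, so r7c6=7.
Step 30. [r4c8∈{8}] only 8 remains possible at r4c8. So r4c8=8.
Step 31. [r3c2∈{4,7}] in row 3, 7 fits only at r3c2 ⇒ r3c2=7.
Step 32. [r8c9∈{7}] r8c9 is down to just 7, so r8c9=7.
Step 33. [r3c8∈{3}] r3c8's peers cover all but 3, so r3c8=3.
Step 34. [r8c6∈{1}] nothing but 1 survives at r8c6. So r8c6=1.
Step 35. [r4c6∈{2}] nothing but 2 survives at r4c6. So r4c6=2.
Step 36. [r1c8∈{2}] r1c8's peers cover all but 2. So r1c8=2.
Step 37. [r4c3∈{9}] r4c3 has the single candidate 9, so r4c3=9.
Step 38. [r5c7∈{5}] r5c7 has the single candidate 5, so r5c7=5.
Step 39. [r6c3∈{4}] r6c3's peers cover all but 4, so r6c3=4.
Step 40. [r9c9∈{2}] r9c9's peers cover all but 2. So r9c9=2.
Step 41. [r7c2∈{3}] only 3 remains possible at r7c2. So r7c2=3.
Step 42. [r5c3∈{8}] nothing but 8 survives at r5c3, so r5c3=8.
Step 43. [r4c7∈{7}] r4c7's peers cover all but 7 ⇒ r4c7=7.
Step 44. [r9c4∈{8}] nothing but 8 survives at r9c4. So r9c4=8.
Step 45. [r3c1∈{4}] r3c1 is down to just 4 ⇒ r3c1=4.
Step 46. [r9c6∈{9}] r9c6 is down to just 9 ⇒ r9c6=9.
Step 47. [r9c5∈{6}] only 6 remains possible at r9c5. So r9c5=6.
Step 48. [r2c2∈{6}] r2c2 is down to just 6 ⇒ r2c2=6.
Step 49. [r9c2∈{4}] r9c2 is down to just 4, so r9c2=4.
Step 50. [r2c7∈{9}] r2c7's peers cover all but 9, so r2c7=9.
Step 51. [r2c6∈{5}] only 5 remains possible at r2c6 ⇒ r2c6=5.

Answer: 5 9 3 7 8 4 6 2 1 / 8 6 1 3 2 5 9 7 4 / 4 7 2 1 9 6 8 3 5 / 6 1 9 5 4 2 7 8 3 / 7 2 8 6 1 3 5 4 9 / 3 5 4 9 7 8 2 1 6 / 2 3 6 4 5 7 1 9 8 / 9 8 5 2 3 1 4 6 7 / 1 4 7 8 6 9 3 5 2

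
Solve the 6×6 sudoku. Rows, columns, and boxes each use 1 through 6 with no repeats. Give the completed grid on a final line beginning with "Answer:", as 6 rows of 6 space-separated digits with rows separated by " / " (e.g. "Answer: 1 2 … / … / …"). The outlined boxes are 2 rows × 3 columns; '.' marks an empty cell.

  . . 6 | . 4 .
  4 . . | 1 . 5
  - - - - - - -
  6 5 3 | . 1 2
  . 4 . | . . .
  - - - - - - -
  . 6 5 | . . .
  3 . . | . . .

Step 1. [r2c3∈{2}] only 2 remains possible at r2c3, so r2c3=2.
Step 2. [r1c6∈{3}] r1c6 has the single candidate 3, so r1c6=3.
Step 3. [r6c2∈{1,2}] in col 2, 2 fits only at r6c2, so r6c2=2.
Step 4. [r5c1∈{1}] nothing but 1 survives at r5c1. So r5c1=1.
Step 5. [r4c6∈{6}] r4c6 has the single candidate 6, so r4c6=6.
Step 6. [r5c6∈{4}] r5c6 has the single candidate 4, so r5c6=4.
Step 7. [r5c5∈{2,3}] 2 has one home in col 5: r5c5 ⇒ r5c5=2.
Step 8. [r6c4∈{5,6}] across col 4, 6 lands solely at r6c4 ⇒ r6c4=6.
Step 9. [r4c5∈{3,5}] col 5 places 3 nowhere but r4c5. So r4c5=3.
Step 10. [r5c4∈{3}] nothing but 3 survives at r5c4, so r5c4=3.
Step 11. [r4c4∈{5}] only 5 remains possible at r4c4, so r4c4=5.
Step 12. [r4c1∈{2}] r4c1's peers cover all but 2. So r4c1=2.
Step 13. [r6c3∈{4}] r6c3's peers cover all but 4 ⇒ r6c3=4.
Step 14. [r4c3∈{1}] only 1 remains possible at r4c3, so r4c3=1.
Step 15. [r1c4∈{2}] only 2 remains possible at r1c4 ⇒ r1c4=2.
Step 16. [r2c2∈{3}] nothing but 3 survives at r2c2 ⇒ r2c2=3.
Step 17. [r1c1∈{5}] r1c1 has the single candidate 5 ⇒ r1c1=5.
Step 18. [r3c4∈{4}] r3c4 is down to just 4. So r3c4=4.
Step 19. [r2c5∈{6}] r2c5's peers cover all but 6, so r2c5=6.
Step 20. [r6c5∈{5}] r6c5 is down to just 5 ⇒ r6c5=5.
Step 21. [r1c2∈{1}] r1c2 is down to just 1 ⇒ r1c2=1.
Step 22. [r6c6∈{1}] r6c6's peers cover all but 1, so r6c6=1.

Answer: 5 1 6 2 4 3 / 4 3 2 1 6 5 / 6 5 3 4 1 2 / 2 4 1 5 3 6 / 1 6 5 3 2 4 / 3 2 4 6 5 1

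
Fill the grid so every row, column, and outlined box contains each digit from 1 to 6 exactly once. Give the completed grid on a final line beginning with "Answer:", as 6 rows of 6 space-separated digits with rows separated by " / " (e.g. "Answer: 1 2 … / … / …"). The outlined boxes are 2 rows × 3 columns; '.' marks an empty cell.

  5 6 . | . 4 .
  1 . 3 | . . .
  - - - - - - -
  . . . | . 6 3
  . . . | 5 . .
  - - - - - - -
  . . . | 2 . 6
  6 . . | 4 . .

Step 1. [r4c6∈{1,2,4}] in col 6, 4 fits only at r4c6 ⇒ r4c6=4.
Step 2. [r1c3∈{2}] r1c3's peers cover all but 2, so r1c3=2.
Step 3. [r6c2∈{1,2,3,5}] row 6 places 2 nowhere but r6c2 ⇒ r6c2=2.
Step 4. [r3c4∈{1}] only 1 remains possible at r3c4. So r3c4=1.
Step 5. [r6c5∈{1,3,5}] row 6 places 3 nowhere but r6c5. So r6c5=3.
Step 6. [r5c5∈{1,5}] in col 5, 1 fits only at r5c5, so r5c5=1.
Step 7. [r6c3∈{1,5}] in row 6, 1 fits only at r6c3, so r6c3=1.
Step 8. [r3c1∈{2,4}] row 3 places 2 nowhere but r3c1. So r3c1=2.
Step 9. [r5c1∈{3,4}] in col 1, 4 fits only at r5c1 ⇒ r5c1=4.
Step 10. [r5c3∈{5}] r5c3 has the single candidate 5 ⇒ r5c3=5.
Step 11. [r2c6∈{2,5}] across col 6, 2 lands solely at r2c6 ⇒ r2c6=2.
Step 12. [r3c2∈{4,5}] r3c2 is the only open cell in row 3 admitting 5, so r3c2=5.
Step 13. [r4c1∈{3}] nothing but 3 survives at r4c1, so r4c1=3.
Step 14. [r2c2∈{4}] r2c2's peers cover all but 4. So r2c2=4.
Step 15. [r6c6∈{5}] r6c6 is down to just 5. So r6c6=5.
Step 16. [r5c2∈{3}] r5c2 has the single candidate 3. So r5c2=3.
Step 17. [r1c4∈{3}] r1c4 has the single candidate 3 ⇒ r1c4=3.
Step 18. [r4c5∈{2}] r4c5's peers cover all but 2. So r4c5=2.
Step 19. [r1c6∈{1}] r1c6's peers cover all but 1. So r1c6=1.
Step 20. [r4c2∈{1}] r4c2 has the single candidate 1, so r4c2=1.
Step 21. [r2c4∈{6}] nothing but 6 survives at r2c4, so r2c4=6.
Step 22. [r4c3∈{6}] r4c3 has the single candidate 6 ⇒ r4c3=6.
Step 23. [r3c3∈{4}] nothing but 4 survives at r3c3, so r3c3=4.
Step 24. [r2c5∈{5}] r2c5's peers cover all but 5. So r2c5=5.

Answer: 5 6 2 3 4 1 / 1 4 3 6 5 2 / 2 5 4 1 6 3 / 3 1 6 5 2 4 / 4 3 5 2 1 6 / 6 2 1 4 3 5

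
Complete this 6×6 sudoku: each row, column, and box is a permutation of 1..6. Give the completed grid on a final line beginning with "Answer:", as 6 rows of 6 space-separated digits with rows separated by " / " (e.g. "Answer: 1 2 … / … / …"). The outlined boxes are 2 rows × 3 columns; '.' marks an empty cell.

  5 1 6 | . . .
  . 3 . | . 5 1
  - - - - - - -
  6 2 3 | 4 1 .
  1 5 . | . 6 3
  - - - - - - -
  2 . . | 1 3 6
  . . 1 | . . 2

Step 1. [r5c2∈{4}] only 4 remains possible at r5c2. So r5c2=4.
Step 2. [r1c5∈{2,4}] in col 5, 2 fits only at r1c5. So r1c5=2.
Step 3. [r2c1∈{4}] nothing but 4 survives at r2c1 ⇒ r2c1=4.
Step 4. [r6c5∈{4}] r6c5 has the single candidate 4. So r6c5=4.
Step 5. [r1c4∈{3}] r1c4's peers cover all but 3. So r1c4=3.
Step 6. [r2c4∈{6}] r2c4 has the single candidate 6 ⇒ r2c4=6.
Step 7. [r3c6∈{5}] nothing but 5 survives at r3c6 ⇒ r3c6=5.
Step 8. [r4c4∈{2}] r4c4's peers cover all but 2 ⇒ r4c4=2.
Step 9. [r1c6∈{4}] nothing but 4 survives at r1c6. So r1c6=4.
Step 10. [r6c2∈{6}] r6c2 has the single candidate 6. So r6c2=6.
Step 11. [r2c3∈{2}] r2c3 is down to just 2, so r2c3=2.
Step 12. [r4c3∈{4}] nothing but 4 survives at r4c3. So r4c3=4.
Step 13. [r6c1∈{3}] nothing but 3 survives at r6c1, so r6c1=3.
Step 14. [r6c4∈{5}] r6c4 has the single candidate 5. So r6c4=5.
Step 15. [r5c3∈{5}] r5c3 has the single candidate 5 ⇒ r5c3=5.

Answer: 5 1 6 3 2 4 / 4 3 2 6 5 1 / 6 2 3 4 1 5 / 1 5 4 2 6 3 / 2 4 5 1 3 6 / 3 6 1 5 4 2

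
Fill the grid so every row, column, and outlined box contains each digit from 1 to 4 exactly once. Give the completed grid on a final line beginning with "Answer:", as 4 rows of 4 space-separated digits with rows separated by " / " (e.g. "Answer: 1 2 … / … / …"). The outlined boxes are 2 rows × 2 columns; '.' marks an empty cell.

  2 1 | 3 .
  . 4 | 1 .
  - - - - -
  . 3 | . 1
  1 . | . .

Step 1. [r3c3∈{2,4}] r3c3 is the only open cell in row 3 admitting 2, so r3c3=2.
Step 2. [r1c4∈{4}] only 4 remains possible at r1c4 ⇒ r1c4=4.
Step 3. [r3c1∈{4}] nothing but 4 survives at r3c1, so r3c1=4.
Step 4. [r2c4∈{2}] nothing but 2 survives at r2c4 ⇒ r2c4=2.
Step 5. [r4c3∈{4}] r4c3's peers cover all but 4, so r4c3=4.
Step 6. [r4c2∈{2}] only 2 remains possible at r4c2, so r4c2=2.
Step 7. [r2c1∈{3}] nothing but 3 survives at r2c1 ⇒ r2c1=3.
Step 8. [r4c4∈{3}] nothing but 3 survives at r4c4. So r4c4=3.

Answer: 2 1 3 4 / 3 4 1 2 / 4 3 2 1 / 1 2 4 3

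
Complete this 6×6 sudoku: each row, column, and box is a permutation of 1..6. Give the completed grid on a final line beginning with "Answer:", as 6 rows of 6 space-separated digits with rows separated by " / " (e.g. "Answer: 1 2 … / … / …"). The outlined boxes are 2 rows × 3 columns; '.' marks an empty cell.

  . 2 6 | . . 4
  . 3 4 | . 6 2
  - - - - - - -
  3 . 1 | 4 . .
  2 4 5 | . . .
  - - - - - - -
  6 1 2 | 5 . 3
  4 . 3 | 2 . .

Step 1. [r2c4∈{1}] r2c4 is down to just 1, so r2c4=1.
Step 2. [r4c4∈{3,6}] 6 has one home in col 4: r4c4 ⇒ r4c4=6.
Step 3. [r1c5∈{3,5}] box 2 places 5 nowhere but r1c5. So r1c5=5.
Step 4. [r6c5∈{1}] r6c5's peers cover all but 1. So r6c5=1.
Step 5. [r4c5∈{3}] r4c5 is down to just 3 ⇒ r4c5=3.
Step 6. [r6c2∈{5}] only 5 remains possible at r6c2. So r6c2=5.
Step 7. [r4c6∈{1}] only 1 remains possible at r4c6. So r4c6=1.
Step 8. [r2c1∈{5}] r2c1 is down to just 5. So r2c1=5.
Step 9. [r5c5∈{4}] r5c5 is down to just 4, so r5c5=4.
Step 10. [r6c6∈{6}] nothing but 6 survives at r6c6 ⇒ r6c6=6.
Step 11. [r1c1∈{1}] r1c1 has the single candidate 1. So r1c1=1.
Step 12. [r3c2∈{6}] r3c2's peers cover all but 6. So r3c2=6.
Step 13. [r1c4∈{3}] nothing but 3 survives at r1c4, so r1c4=3.
Step 14. [r3c6∈{5}] nothing but 5 survives at r3c6 ⇒ r3c6=5.
Step 15. [r3c5∈{2}] r3c5's peers cover all but 2 ⇒ r3c5=2.

Answer: 1 2 6 3 5 4 / 5 3 4 1 6 2 / 3 6 1 4 2 5 / 2 4 5 6 3 1 / 6 1 2 5 4 3 / 4 5 3 2 1 6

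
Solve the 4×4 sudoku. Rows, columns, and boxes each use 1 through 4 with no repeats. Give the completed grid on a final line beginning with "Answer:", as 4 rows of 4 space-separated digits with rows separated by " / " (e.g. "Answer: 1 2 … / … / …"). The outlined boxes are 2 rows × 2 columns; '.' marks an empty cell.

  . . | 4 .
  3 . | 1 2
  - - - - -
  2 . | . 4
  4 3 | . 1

Step 1. [r3c2∈{1}] r3c2's peers cover all but 1. So r3c2=1.
Step 2. [r1c4∈{3}] nothing but 3 survives at r1c4, so r1c4=3.
Step 3. [r2c2∈{4}] r2c2's peers cover all but 4, so r2c2=4.
Step 4. [r1c2∈{2}] r1c2 is down to just 2. So r1c2=2.
Step 5. [r3c3∈{3}] nothing but 3 survives at r3c3. So r3c3=3.
Step 6. [r4c3∈{2}] r4c3's peers cover all but 2, so r4c3=2.
Step 7. [r1c1∈{1}] r1c1 has the single candidate 1. So r1c1=1.

Answer: 1 2 4 3 / 3 4 1 2 / 2 1 3 4 / 4 3 2 1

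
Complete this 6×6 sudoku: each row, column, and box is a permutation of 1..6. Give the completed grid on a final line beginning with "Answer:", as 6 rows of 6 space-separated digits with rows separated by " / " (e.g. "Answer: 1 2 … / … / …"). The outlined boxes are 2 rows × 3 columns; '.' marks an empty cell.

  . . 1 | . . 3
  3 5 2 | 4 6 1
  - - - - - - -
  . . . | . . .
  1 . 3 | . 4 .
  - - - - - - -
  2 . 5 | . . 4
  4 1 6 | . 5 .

Step 1. [r6c4∈{2,3}] r6c4 is the only open cell in row 6 admitting 3. So r6c4=3.
Step 2. [r3c1∈{5,6}] r3c1 is the only open cell in col 1 admitting 5. So r3c1=5.
Step 3. [r4c6∈{2,5,6}] col 6 places 5 nowhere but r4c6. So r4c6=5.
Step 4. [r3c6∈{2,6}] 6 has one home in col 6: r3c6. So r3c6=6.
Step 5. [r4c4∈{2}] r4c4's peers cover all but 2, so r4c4=2.
Step 6. [r5c5∈{1}] r5c5's peers cover all but 1. So r5c5=1.
Step 7. [r1c2∈{4,6}] r1c2 is the only open cell in row 1 admitting 4, so r1c2=4.
Step 8. [r3c2∈{2}] nothing but 2 survives at r3c2 ⇒ r3c2=2.
Step 9. [r5c2∈{3}] r5c2 has the single candidate 3, so r5c2=3.
Step 10. [r1c5∈{2}] r1c5's peers cover all but 2, so r1c5=2.
Step 11. [r1c4∈{5}] r1c4 has the single candidate 5 ⇒ r1c4=5.
Step 12. [r3c5∈{3}] r3c5 is down to just 3 ⇒ r3c5=3.
Step 13. [r6c6∈{2}] nothing but 2 survives at r6c6. So r6c6=2.
Step 14. [r4c2∈{6}] r4c2 is down to just 6, so r4c2=6.
Step 15. [r3c4∈{1}] r3c4's peers cover all but 1, so r3c4=1.
Step 16. [r1c1∈{6}] nothing but 6 survives at r1c1. So r1c1=6.
Step 17. [r5c4∈{6}] r5c4 has the single candidate 6 ⇒ r5c4=6.
Step 18. [r3c3∈{4}] r3c3 is down to just 4. So r3c3=4.

Answer: 6 4 1 5 2 3 / 3 5 2 4 6 1 / 5 2 4 1 3 6 / 1 6 3 2 4 5 / 2 3 5 6 1 4 / 4 1 6 3 5 2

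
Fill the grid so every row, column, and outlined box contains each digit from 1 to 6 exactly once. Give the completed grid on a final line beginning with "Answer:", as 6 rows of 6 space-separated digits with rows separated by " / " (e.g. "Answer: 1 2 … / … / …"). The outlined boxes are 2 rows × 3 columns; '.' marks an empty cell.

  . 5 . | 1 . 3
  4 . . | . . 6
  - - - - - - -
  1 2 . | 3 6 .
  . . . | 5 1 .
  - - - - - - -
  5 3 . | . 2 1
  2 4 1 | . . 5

Step 1. [r5c3∈{6}] nothing but 6 survives at r5c3 ⇒ r5c3=6.
Step 2. [r3c6∈{4}] r3c6's peers cover all but 4 ⇒ r3c6=4.
Step 3. [r4c1∈{3,6}] 3 has one home in col 1: r4c1. So r4c1=3.
Step 4. [r2c4∈{2}] r2c4 is down to just 2. So r2c4=2.
Step 5. [r2c5∈{5}] r2c5 is down to just 5. So r2c5=5.
Step 6. [r6c4∈{6}] nothing but 6 survives at r6c4, so r6c4=6.
Step 7. [r6c5∈{3}] nothing but 3 survives at r6c5 ⇒ r6c5=3.
Step 8. [r4c6∈{2}] r4c6 is down to just 2, so r4c6=2.
Step 9. [r2c2∈{1}] nothing but 1 survives at r2c2, so r2c2=1.
Step 10. [r4c3∈{4}] r4c3's peers cover all but 4 ⇒ r4c3=4.
Step 11. [r1c3∈{2}] r1c3 is down to just 2, so r1c3=2.
Step 12. [r1c1∈{6}] r1c1 is down to just 6, so r1c1=6.
Step 13. [r5c4∈{4}] r5c4's peers cover all but 4. So r5c4=4.
Step 14. [r4c2∈{6}] only 6 remains possible at r4c2, so r4c2=6.
Step 15. [r3c3∈{5}] r3c3 is down to just 5 ⇒ r3c3=5.
Step 16. [r1c5∈{4}] r1c5's peers cover all but 4. So r1c5=4.
Step 17. [r2c3∈{3}] only 3 remains possible at r2c3. So r2c3=3.

Answer: 6 5 2 1 4 3 / 4 1 3 2 5 6 / 1 2 5 3 6 4 / 3 6 4 5 1 2 / 5 3 6 4 2 1 / 2 4 1 6 3 5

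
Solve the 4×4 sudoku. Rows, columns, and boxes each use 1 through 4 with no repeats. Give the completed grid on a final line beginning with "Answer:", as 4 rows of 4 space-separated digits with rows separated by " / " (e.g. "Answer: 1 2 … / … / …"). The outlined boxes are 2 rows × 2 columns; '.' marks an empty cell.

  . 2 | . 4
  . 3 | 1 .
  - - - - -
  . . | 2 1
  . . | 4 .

Step 1. [r4c1∈{1,2,3}] 2 has one home in row 4: r4c1. So r4c1=2.
Step 2. [r3c2∈{4}] r3c2 is down to just 4. So r3c2=4.
Step 3. [r4c4∈{3}] r4c4 is down to just 3. So r4c4=3.
Step 4. [r1c3∈{3}] nothing but 3 survives at r1c3, so r1c3=3.
Step 5. [r2c4∈{2}] r2c4's peers cover all but 2 ⇒ r2c4=2.
Step 6. [r2c1∈{4}] r2c1 is down to just 4, so r2c1=4.
Step 7. [r3c1∈{3}] r3c1 is down to just 3. So r3c1=3.
Step 8. [r4c2∈{1}] r4c2's peers cover all but 1, so r4c2=1.
Step 9. [r1c1∈{1}] r1c1 is down to just 1, so r1c1=1.

Answer: 1 2 3 4 / 4 3 1 2 / 3 4 2 1 / 2 1 4 3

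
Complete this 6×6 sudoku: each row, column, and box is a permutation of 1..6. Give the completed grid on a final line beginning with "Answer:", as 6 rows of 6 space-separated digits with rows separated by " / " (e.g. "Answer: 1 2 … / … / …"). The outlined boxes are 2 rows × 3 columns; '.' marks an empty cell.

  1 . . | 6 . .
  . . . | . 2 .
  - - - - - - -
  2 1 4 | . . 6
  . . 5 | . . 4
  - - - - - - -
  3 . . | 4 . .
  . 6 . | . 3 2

Step 1. [r3c5∈{5}] r3c5 has the single candidate 5 ⇒ r3c5=5.
Step 2. [r4c2∈{3}] nothing but 3 survives at r4c2 ⇒ r4c2=3.
Step 3. [r6c1∈{4,5}] across row 6, 4 lands solely at r6c1. So r6c1=4.
Step 4. [r2c1∈{5,6}] 5 has one home in col 1: r2c1 ⇒ r2c1=5.
Step 5. [r5c2∈{2,5}] r5c2 is the only open cell in col 2 admitting 5 ⇒ r5c2=5.
Step 6. [r5c6∈{1}] r5c6 has the single candidate 1. So r5c6=1.
Step 7. [r2c6∈{3}] r2c6 is down to just 3. So r2c6=3.
Step 8. [r1c2∈{2,4}] across col 2, 2 lands solely at r1c2. So r1c2=2.
Step 9. [r4c5∈{1}] r4c5 has the single candidate 1. So r4c5=1.
Step 10. [r6c4∈{5}] nothing but 5 survives at r6c4. So r6c4=5.
Step 11. [r2c3∈{6}] r2c3 is down to just 6, so r2c3=6.
Step 12. [r6c3∈{1}] nothing but 1 survives at r6c3, so r6c3=1.
Step 13. [r4c4∈{2}] r4c4 is down to just 2, so r4c4=2.
Step 14. [r5c5∈{6}] r5c5's peers cover all but 6 ⇒ r5c5=6.
Step 15. [r3c4∈{3}] nothing but 3 survives at r3c4 ⇒ r3c4=3.
Step 16. [r5c3∈{2}] r5c3's peers cover all but 2, so r5c3=2.
Step 17. [r1c3∈{3}] r1c3 has the single candidate 3, so r1c3=3.
Step 18. [r4c1∈{6}] only 6 remains possible at r4c1. So r4c1=6.
Step 19. [r1c5∈{4}] r1c5 has the single candidate 4. So r1c5=4.
Step 20. [r1c6∈{5}] r1c6 is down to just 5, so r1c6=5.
Step 21. [r2c2∈{4}] r2c2 has the single candidate 4 ⇒ r2c2=4.
Step 22. [r2c4∈{1}] nothing but 1 survives at r2c4. So r2c4=1.

Answer: 1 2 3 6 4 5 / 5 4 6 1 2 3 / 2 1 4 3 5 6 / 6 3 5 2 1 4 / 3 5 2 4 6 1 / 4 6 1 5 3 2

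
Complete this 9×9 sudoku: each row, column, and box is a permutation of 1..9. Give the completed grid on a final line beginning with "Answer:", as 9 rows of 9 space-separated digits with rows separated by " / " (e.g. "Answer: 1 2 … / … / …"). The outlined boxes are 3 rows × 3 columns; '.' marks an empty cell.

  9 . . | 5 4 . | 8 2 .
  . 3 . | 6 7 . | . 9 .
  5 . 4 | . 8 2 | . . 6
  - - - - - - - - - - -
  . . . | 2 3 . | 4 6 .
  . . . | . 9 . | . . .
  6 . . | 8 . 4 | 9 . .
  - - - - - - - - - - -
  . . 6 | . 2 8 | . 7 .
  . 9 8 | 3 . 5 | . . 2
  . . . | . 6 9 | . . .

Step 1. [r2c6∈{1}] r2c6's peers cover all but 1, so r2c6=1.
Step 2. [r8c1∈{1,4,7}] in row 8, 7 fits only at r8c1 ⇒ r8c1=7.
Step 3. [r5c7∈{1,2,3,5,7}] col 7 places 2 nowhere but r5c7, so r5c7=2.
Step 4. [r4c6∈{7}] nothing but 7 survives at r4c6 ⇒ r4c6=7.
Step 5. [r5c4∈{1}] r5c4 has the single candidate 1 ⇒ r5c4=1.
Step 6. [r7c9∈{1,3,4,5,9}] in row 7, 9 fits only at r7c9. So r7c9=9.
Step 7. [r6c5∈{5}] nothing but 5 survives at r6c5. So r6c5=5.
Step 8. [r3c7∈{1,3,7}] in col 7, 7 fits only at r3c7, so r3c7=7.
Step 9. [r3c2∈{1}] r3c2's peers cover all but 1. So r3c2=1.
Step 10. [r1c9∈{1,3}] 1 has one home in row 1: r1c9. So r1c9=1.
Step 11. [r6c8∈{1,3}] 1 has one home in box 6: r6c8 ⇒ r6c8=1.
Step 12. [r7c4∈{4}] r7c4 is down to just 4. So r7c4=4.
Step 13. [r7c2∈{5}] r7c2's peers cover all but 5, so r7c2=5.
Step 14. [r4c2∈{8}] r4c2 is down to just 8, so r4c2=8.
Step 15. [r4c9∈{5}] nothing but 5 survives at r4c9, so r4c9=5.
Step 16. [r9c8∈{3,4,5,8}] across col 8, 5 lands solely at r9c8. So r9c8=5.
Step 17. [r4c1∈{1}] r4c1 has the single candidate 1. So r4c1=1.
Step 18. [r7c1∈{3}] r7c1's peers cover all but 3. So r7c1=3.
Step 19. [r1c3∈{7}] nothing but 7 survives at r1c3 ⇒ r1c3=7.
Step 20. [r2c3∈{2}] r2c3 has the single candidate 2. So r2c3=2.
Step 21. [r9c9∈{3,4,8}] across row 9, 8 lands solely at r9c9, so r9c9=8.
Step 22. [r5c1∈{4}] r5c1's peers cover all but 4, so r5c1=4.
Step 23. [r7c7∈{1}] only 1 remains possible at r7c7, so r7c7=1.
Step 24. [r6c3∈{3}] only 3 remains possible at r6c3. So r6c3=3.
Step 25. [r5c2∈{7}] only 7 remains possible at r5c2. So r5c2=7.
Step 26. [r9c1∈{2}] r9c1 has the single candidate 2. So r9c1=2.
Step 27. [r5c8∈{3,8}] r5c8 is the only open cell in row 5 admitting 8 ⇒ r5c8=8.
Step 28. [r9c4∈{7}] only 7 remains possible at r9c4. So r9c4=7.
Step 29. [r3c4∈{9}] r3c4 has the single candidate 9, so r3c4=9.
Step 30. [r5c6∈{6}] r5c6's peers cover all but 6, so r5c6=6.
Step 31. [r1c2∈{6}] r1c2 is down to just 6 ⇒ r1c2=6.
Step 32. [r4c3∈{9}] r4c3's peers cover all but 9, so r4c3=9.
Step 33. [r2c7∈{5}] r2c7's peers cover all but 5 ⇒ r2c7=5.
Step 34. [r2c1∈{8}] r2c1 has the single candidate 8, so r2c1=8.
Step 35. [r9c7∈{3}] nothing but 3 survives at r9c7, so r9c7=3.
Step 36. [r1c6∈{3}] nothing but 3 survives at r1c6, so r1c6=3.
Step 37. [r5c9∈{3}] r5c9 is down to just 3, so r5c9=3.
Step 38. [r9c3∈{1}] r9c3's peers cover all but 1 ⇒ r9c3=1.
Step 39. [r5c3∈{5}] only 5 remains possible at r5c3 ⇒ r5c3=5.
Step 40. [r6c2∈{2}] nothing but 2 survives at r6c2, so r6c2=2.
Step 41. [r8c7∈{6}] r8c7's peers cover all but 6. So r8c7=6.
Step 42. [r3c8∈{3}] r3c8 is down to just 3. So r3c8=3.
Step 43. [r6c9∈{7}] r6c9's peers cover all but 7. So r6c9=7.
Step 44. [r2c9∈{4}] only 4 remains possible at r2c9. So r2c9=4.
Step 45. [r8c5∈{1}] r8c5's peers cover all but 1. So r8c5=1.
Step 46. [r8c8∈{4}] r8c8 is down to just 4 ⇒ r8c8=4.
Step 47. [r9c2∈{4}] r9c2 has the single candidate 4 ⇒ r9c2=4.

Answer: 9 6 7 5 4 3 8 2 1 / 8 3 2 6 7 1 5 9 4 / 5 1 4 9 8 2 7 3 6 / 1 8 9 2 3 7 4 6 5 / 4 7 5 1 9 6 2 8 3 / 6 2 3 8 5 4 9 1 7 / 3 5 6 4 2 8 1 7 9 / 7 9 8 3 1 5 6 4 2 / 2 4 1 7 6 9 3 5 8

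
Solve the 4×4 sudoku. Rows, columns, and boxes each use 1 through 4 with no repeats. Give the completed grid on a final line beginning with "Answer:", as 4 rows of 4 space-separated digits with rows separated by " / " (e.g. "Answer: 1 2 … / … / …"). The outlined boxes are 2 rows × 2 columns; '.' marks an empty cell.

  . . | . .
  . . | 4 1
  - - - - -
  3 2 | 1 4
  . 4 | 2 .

Step 1. [r1c2∈{1,3}] 1 has one home in col 2: r1c2. So r1c2=1.
Step 2. [r1c4∈{2,3}] across col 4, 2 lands solely at r1c4 ⇒ r1c4=2.
Step 3. [r2c1∈{2}] r2c1 has the single candidate 2. So r2c1=2.
Step 4. [r2c2∈{3}] r2c2 is down to just 3 ⇒ r2c2=3.
Step 5. [r4c4∈{3}] r4c4 has the single candidate 3, so r4c4=3.
Step 6. [r4c1∈{1}] r4c1 is down to just 1 ⇒ r4c1=1.
Step 7. [r1c3∈{3}] r1c3 has the single candidate 3. So r1c3=3.
Step 8. [r1c1∈{4}] nothing but 4 survives at r1c1, so r1c1=4.

Answer: 4 1 3 2 / 2 3 4 1 / 3 2 1 4 / 1 4 2 3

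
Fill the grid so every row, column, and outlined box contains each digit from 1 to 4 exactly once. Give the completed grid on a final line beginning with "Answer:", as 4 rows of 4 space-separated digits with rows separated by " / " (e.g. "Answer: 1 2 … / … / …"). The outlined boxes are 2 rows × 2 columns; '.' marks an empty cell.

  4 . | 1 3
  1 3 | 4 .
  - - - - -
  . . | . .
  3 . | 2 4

Step 1. [r3c2∈{1,2,4}] in row 3, 4 fits only at r3c2. So r3c2=4.
Step 2. [r3c4∈{1}] r3c4 is down to just 1, so r3c4=1.
Step 3. [r2c4∈{2}] only 2 remains possible at r2c4. So r2c4=2.
Step 4. [r3c1∈{2}] r3c1 has the single candidate 2, so r3c1=2.
Step 5. [r1c2∈{2}] r1c2's peers cover all but 2, so r1c2=2.
Step 6. [r3c3∈{3}] r3c3 has the single candidate 3. So r3c3=3.
Step 7. [r4c2∈{1}] only 1 remains possible at r4c2 ⇒ r4c2=1.

Answer: 4 2 1 3 / 1 3 4 2 / 2 4 3 1 / 3 1 2 4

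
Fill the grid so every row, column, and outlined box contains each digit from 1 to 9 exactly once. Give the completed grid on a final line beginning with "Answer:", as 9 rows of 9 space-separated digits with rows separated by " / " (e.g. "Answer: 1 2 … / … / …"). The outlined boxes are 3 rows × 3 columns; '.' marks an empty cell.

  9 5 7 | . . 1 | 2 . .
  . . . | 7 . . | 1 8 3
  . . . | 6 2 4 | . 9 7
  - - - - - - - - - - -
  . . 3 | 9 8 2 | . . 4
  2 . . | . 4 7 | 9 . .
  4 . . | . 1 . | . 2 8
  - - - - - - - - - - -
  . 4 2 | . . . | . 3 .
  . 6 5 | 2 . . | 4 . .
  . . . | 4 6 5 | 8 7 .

Step 1. [r8c8∈{1}] r8c8's peers cover all but 1 ⇒ r8c8=1.
Step 2. [r4c1∈{1,5,6,7}] across col 1, 5 lands solely at r4c1 ⇒ r4c1=5.
Step 3. [r6c7∈{3,5,6,7}] 3 has one home in col 7: r6c7, so r6c7=3.
Step 4. [r4c2∈{1,7}] 1 has one home in row 4: r4c2. So r4c2=1.
Step 5. [r8c9∈{9}] r8c9 has the single candidate 9, so r8c9=9.
Step 6. [r4c8∈{6}] r4c8 has the single candidate 6. So r4c8=6.
Step 7. [r5c3∈{6,8}] across row 5, 6 lands solely at r5c3. So r5c3=6.
Step 8. [r3c3∈{1,8}] r3c3 is the only open cell in col 3 admitting 8, so r3c3=8.
Step 9. [r9c3∈{1,9}] r9c3 is the only open cell in col 3 admitting 1 ⇒ r9c3=1.
Step 10. [r9c1∈{3}] nothing but 3 survives at r9c1 ⇒ r9c1=3.
Step 11. [r5c8∈{5}] r5c8 has the single candidate 5 ⇒ r5c8=5.
Step 12. [r8c6∈{3,8}] across col 6, 3 lands solely at r8c6, so r8c6=3.
Step 13. [r7c6∈{8,9}] r7c6 is the only open cell in col 6 admitting 8, so r7c6=8.
Step 14. [r7c1∈{7}] r7c1's peers cover all but 7, so r7c1=7.
Step 15. [r7c7∈{5,6}] r7c7 is the only open cell in col 7 admitting 6, so r7c7=6.
Step 16. [r7c5∈{9}] nothing but 9 survives at r7c5, so r7c5=9.
Step 17. [r6c2∈{7,9}] in row 6, 7 fits only at r6c2 ⇒ r6c2=7.
Step 18. [r5c4∈{3}] nothing but 3 survives at r5c4 ⇒ r5c4=3.
Step 19. [r2c2∈{2}] only 2 remains possible at r2c2. So r2c2=2.
Step 20. [r5c2∈{8}] r5c2's peers cover all but 8. So r5c2=8.
Step 21. [r2c1∈{6}] only 6 remains possible at r2c1 ⇒ r2c1=6.
Step 22. [r1c5∈{3}] only 3 remains possible at r1c5, so r1c5=3.
Step 23. [r7c9∈{5}] r7c9's peers cover all but 5. So r7c9=5.
Step 24. [r6c3∈{9}] r6c3 has the single candidate 9 ⇒ r6c3=9.
Step 25. [r1c9∈{6}] r1c9 is down to just 6. So r1c9=6.
Step 26. [r2c5∈{5}] nothing but 5 survives at r2c5. So r2c5=5.
Step 27. [r6c4∈{5}] r6c4 is down to just 5. So r6c4=5.
Step 28. [r9c2∈{9}] nothing but 9 survives at r9c2 ⇒ r9c2=9.
Step 29. [r1c8∈{4}] r1c8's peers cover all but 4 ⇒ r1c8=4.
Step 30. [r3c2∈{3}] r3c2's peers cover all but 3. So r3c2=3.
Step 31. [r1c4∈{8}] nothing but 8 survives at r1c4, so r1c4=8.
Step 32. [r8c5∈{7}] r8c5's peers cover all but 7 ⇒ r8c5=7.
Step 33. [r3c1∈{1}] nothing but 1 survives at r3c1 ⇒ r3c1=1.
Step 34. [r8c1∈{8}] r8c1's peers cover all but 8, so r8c1=8.
Step 35. [r5c9∈{1}] only 1 remains possible at r5c9 ⇒ r5c9=1.
Step 36. [r3c7∈{5}] r3c7 is down to just 5. So r3c7=5.
Step 37. [r7c4∈{1}] nothing but 1 survives at r7c4. So r7c4=1.
Step 38. [r2c3∈{4}] r2c3 is down to just 4. So r2c3=4.
Step 39. [r6c6∈{6}] only 6 remains possible at r6c6 ⇒ r6c6=6.
Step 40. [r4c7∈{7}] r4c7 is down to just 7 ⇒ r4c7=7.
Step 41. [r2c6∈{9}] nothing but 9 survives at r2c6 ⇒ r2c6=9.
Step 42. [r9c9∈{2}] r9c9 is down to just 2. So r9c9=2.

Answer: 9 5 7 8 3 1 2 4 6 / 6 2 4 7 5 9 1 8 3 / 1 3 8 6 2 4 5 9 7 / 5 1 3 9 8 2 7 6 4 / 2 8 6 3 4 7 9 5 1 / 4 7 9 5 1 6 3 2 8 / 7 4 2 1 9 8 6 3 5 / 8 6 5 2 7 3 4 1 9 / 3 9 1 4 6 5 8 7 2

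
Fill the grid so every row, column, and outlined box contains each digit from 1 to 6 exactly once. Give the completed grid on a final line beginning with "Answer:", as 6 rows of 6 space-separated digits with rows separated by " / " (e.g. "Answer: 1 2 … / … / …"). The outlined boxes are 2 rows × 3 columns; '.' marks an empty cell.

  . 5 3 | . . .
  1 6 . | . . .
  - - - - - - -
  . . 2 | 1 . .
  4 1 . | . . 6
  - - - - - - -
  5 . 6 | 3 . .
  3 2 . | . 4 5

Step 1. [r4c5∈{2,3,5}] across row 4, 3 lands solely at r4c5. So r4c5=3.
Step 2. [r4c4∈{2,5}] 2 has one home in row 4: r4c4. So r4c4=2.
Step 3. [r1c5∈{1,2,6}] across col 5, 6 lands solely at r1c5. So r1c5=6.
Step 4. [r1c4∈{4}] r1c4 has the single candidate 4 ⇒ r1c4=4.
Step 5. [r5c5∈{1,2}] r5c5 is the only open cell in col 5 admitting 1. So r5c5=1.
Step 6. [r2c5∈{2,5}] 2 has one home in col 5: r2c5, so r2c5=2.
Step 7. [r2c6∈{3}] nothing but 3 survives at r2c6 ⇒ r2c6=3.
Step 8. [r2c4∈{5}] only 5 remains possible at r2c4. So r2c4=5.
Step 9. [r1c6∈{1}] r1c6 has the single candidate 1 ⇒ r1c6=1.
Step 10. [r4c3∈{5}] r4c3 is down to just 5, so r4c3=5.
Step 11. [r5c2∈{4}] nothing but 4 survives at r5c2. So r5c2=4.
Step 12. [r3c6∈{4}] nothing but 4 survives at r3c6 ⇒ r3c6=4.
Step 13. [r2c3∈{4}] r2c3 is down to just 4 ⇒ r2c3=4.
Step 14. [r1c1∈{2}] only 2 remains possible at r1c1, so r1c1=2.
Step 15. [r6c3∈{1}] r6c3's peers cover all but 1, so r6c3=1.
Step 16. [r6c4∈{6}] r6c4 has the single candidate 6 ⇒ r6c4=6.
Step 17. [r3c5∈{5}] r3c5 has the single candidate 5. So r3c5=5.
Step 18. [r3c2∈{3}] only 3 remains possible at r3c2. So r3c2=3.
Step 19. [r3c1∈{6}] r3c1 has the single candidate 6, so r3c1=6.
Step 20. [r5c6∈{2}] r5c6's peers cover all but 2. So r5c6=2.

Answer: 2 5 3 4 6 1 / 1 6 4 5 2 3 / 6 3 2 1 5 4 / 4 1 5 2 3 6 / 5 4 6 3 1 2 / 3 2 1 6 4 5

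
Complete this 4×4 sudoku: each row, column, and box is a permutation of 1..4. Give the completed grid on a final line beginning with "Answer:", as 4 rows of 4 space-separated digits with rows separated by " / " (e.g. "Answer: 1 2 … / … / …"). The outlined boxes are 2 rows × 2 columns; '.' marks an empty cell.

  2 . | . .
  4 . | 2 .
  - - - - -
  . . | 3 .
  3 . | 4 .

Step 1. [r3c1∈{1}] r3c1's peers cover all but 1 ⇒ r3c1=1.
Step 2. [r4c4∈{1,2}] r4c4 is the only open cell in row 4 admitting 1 ⇒ r4c4=1.
Step 3. [r2c2∈{1,3}] in row 2, 1 fits only at r2c2 ⇒ r2c2=1.
Step 4. [r3c4∈{2}] r3c4 has the single candidate 2, so r3c4=2.
Step 5. [r1c4∈{3,4}] 4 has one home in row 1: r1c4 ⇒ r1c4=4.
Step 6. [r1c3∈{1}] r1c3 has the single candidate 1 ⇒ r1c3=1.
Step 7. [r1c2∈{3}] nothing but 3 survives at r1c2. So r1c2=3.
Step 8. [r3c2∈{4}] r3c2 is down to just 4. So r3c2=4.
Step 9. [r4c2∈{2}] nothing but 2 survives at r4c2. So r4c2=2.
Step 10. [r2c4∈{3}] r2c4's peers cover all but 3. So r2c4=3.

Answer: 2 3 1 4 / 4 1 2 3 / 1 4 3 2 / 3 2 4 1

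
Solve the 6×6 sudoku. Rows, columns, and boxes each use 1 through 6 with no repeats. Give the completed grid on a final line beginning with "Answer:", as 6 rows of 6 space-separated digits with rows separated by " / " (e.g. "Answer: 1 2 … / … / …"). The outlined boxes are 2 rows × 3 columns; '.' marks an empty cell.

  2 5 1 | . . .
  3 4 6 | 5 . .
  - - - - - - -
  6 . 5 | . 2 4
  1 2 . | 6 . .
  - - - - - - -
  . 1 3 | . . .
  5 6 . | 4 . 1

Step 1. [r1c4∈{3}] nothing but 3 survives at r1c4. So r1c4=3.
Step 2. [r1c6∈{6}] r1c6's peers cover all but 6 ⇒ r1c6=6.
Step 3. [r4c6∈{3,5}] in col 6, 3 fits only at r4c6 ⇒ r4c6=3.
Step 4. [r5c6∈{2,5}] across col 6, 5 lands solely at r5c6, so r5c6=5.
Step 5. [r2c6∈{2}] r2c6 has the single candidate 2. So r2c6=2.
Step 6. [r1c5∈{4}] r1c5 is down to just 4 ⇒ r1c5=4.
Step 7. [r3c2∈{3}] r3c2 has the single candidate 3 ⇒ r3c2=3.
Step 8. [r5c5∈{6}] r5c5 has the single candidate 6 ⇒ r5c5=6.
Step 9. [r2c5∈{1}] only 1 remains possible at r2c5, so r2c5=1.
Step 10. [r4c5∈{5}] nothing but 5 survives at r4c5. So r4c5=5.
Step 11. [r5c4∈{2}] r5c4's peers cover all but 2. So r5c4=2.
Step 12. [r3c4∈{1}] r3c4's peers cover all but 1. So r3c4=1.
Step 13. [r5c1∈{4}] nothing but 4 survives at r5c1 ⇒ r5c1=4.
Step 14. [r6c3∈{2}] r6c3 has the single candidate 2. So r6c3=2.
Step 15. [r4c3∈{4}] only 4 remains possible at r4c3. So r4c3=4.
Step 16. [r6c5∈{3}] only 3 remains possible at r6c5, so r6c5=3.

Answer: 2 5 1 3 4 6 / 3 4 6 5 1 2 / 6 3 5 1 2 4 / 1 2 4 6 5 3 / 4 1 3 2 6 5 / 5 6 2 4 3 1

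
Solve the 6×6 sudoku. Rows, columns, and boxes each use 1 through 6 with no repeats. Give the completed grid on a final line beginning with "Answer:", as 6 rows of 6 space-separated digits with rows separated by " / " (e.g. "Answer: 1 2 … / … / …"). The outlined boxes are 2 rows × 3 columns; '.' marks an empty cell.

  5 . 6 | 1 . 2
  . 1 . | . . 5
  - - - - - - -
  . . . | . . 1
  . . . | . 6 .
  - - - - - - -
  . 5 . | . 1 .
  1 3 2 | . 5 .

Step 1. [r3c5∈{2,3,4}] across col 5, 2 lands solely at r3c5. So r3c5=2.
Step 2. [r5c3∈{4}] nothing but 4 survives at r5c3. So r5c3=4.
Step 3. [r2c3∈{3}] only 3 remains possible at r2c3, so r2c3=3.
Step 4. [r1c2∈{4}] only 4 remains possible at r1c2 ⇒ r1c2=4.
Step 5. [r2c4∈{4,6}] r2c4 is the only open cell in row 2 admitting 6 ⇒ r2c4=6.
Step 6. [r6c4∈{4}] r6c4 has the single candidate 4. So r6c4=4.
Step 7. [r3c1∈{3,4,6}] row 3 places 4 nowhere but r3c1, so r3c1=4.
Step 8. [r3c4∈{3,5}] across row 3, 3 lands solely at r3c4, so r3c4=3.
Step 9. [r4c2∈{2}] nothing but 2 survives at r4c2, so r4c2=2.
Step 10. [r4c4∈{5}] r4c4 is down to just 5 ⇒ r4c4=5.
Step 11. [r5c6∈{3,6}] r5c6 is the only open cell in row 5 admitting 3, so r5c6=3.
Step 12. [r4c6∈{4}] nothing but 4 survives at r4c6, so r4c6=4.
Step 13. [r4c1∈{3}] r4c1 has the single candidate 3, so r4c1=3.
Step 14. [r4c3∈{1}] r4c3 has the single candidate 1. So r4c3=1.
Step 15. [r3c3∈{5}] nothing but 5 survives at r3c3 ⇒ r3c3=5.
Step 16. [r3c2∈{6}] r3c2's peers cover all but 6 ⇒ r3c2=6.
Step 17. [r5c4∈{2}] only 2 remains possible at r5c4, so r5c4=2.
Step 18. [r5c1∈{6}] r5c1's peers cover all but 6, so r5c1=6.
Step 19. [r2c5∈{4}] r2c5's peers cover all but 4, so r2c5=4.
Step 20. [r1c5∈{3}] r1c5 is down to just 3 ⇒ r1c5=3.
Step 21. [r6c6∈{6}] r6c6 is down to just 6 ⇒ r6c6=6.
Step 22. [r2c1∈{2}] only 2 remains possible at r2c1, so r2c1=2.

Answer: 5 4 6 1 3 2 / 2 1 3 6 4 5 / 4 6 5 3 2 1 / 3 2 1 5 6 4 / 6 5 4 2 1 3 / 1 3 2 4 5 6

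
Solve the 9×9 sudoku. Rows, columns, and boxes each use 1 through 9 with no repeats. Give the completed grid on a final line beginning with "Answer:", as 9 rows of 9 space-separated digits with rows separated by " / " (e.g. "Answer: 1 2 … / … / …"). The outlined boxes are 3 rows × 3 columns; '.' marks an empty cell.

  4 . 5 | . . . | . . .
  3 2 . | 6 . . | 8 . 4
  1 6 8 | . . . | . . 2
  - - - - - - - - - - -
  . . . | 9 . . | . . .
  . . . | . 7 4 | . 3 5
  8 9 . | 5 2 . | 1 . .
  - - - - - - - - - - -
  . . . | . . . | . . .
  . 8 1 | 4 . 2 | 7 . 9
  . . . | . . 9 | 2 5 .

Step 1. [r8c5∈{3,5,6}] in row 8, 3 fits only at r8c5. So r8c5=3.
Step 2. [r1c2∈{7}] r1c2 has the single candidate 7 ⇒ r1c2=7.
Step 3. [r8c8∈{6}] r8c8 is down to just 6 ⇒ r8c8=6.
Step 4. [r5c4∈{1,8}] r5c4 is the only open cell in row 5 admitting 8 ⇒ r5c4=8.
Step 5. [r7c1∈{2,5,6,7,9}] across col 1, 9 lands solely at r7c1. So r7c1=9.
Step 6. [r7c3∈{2,3,4,6,7}] across row 7, 2 lands solely at r7c3, so r7c3=2.
Step 7. [r5c3∈{6}] r5c3 is down to just 6, so r5c3=6.
Step 8. [r4c8∈{2,4,7,8}] 2 has one home in col 8: r4c8 ⇒ r4c8=2.
Step 9. [r7c8∈{1,4,8}] in col 8, 8 fits only at r7c8 ⇒ r7c8=8.
Step 10. [r3c7∈{3,5,9}] r3c7 is the only open cell in col 7 admitting 5, so r3c7=5.
Step 11. [r7c7∈{3,4}] r7c7 is the only open cell in box 9 admitting 4, so r7c7=4.
Step 12. [r4c7∈{6}] r4c7 has the single candidate 6 ⇒ r4c7=6.
Step 13. [r4c5∈{1}] only 1 remains possible at r4c5. So r4c5=1.
Step 14. [r4c6∈{3}] r4c6 is down to just 3 ⇒ r4c6=3.
Step 15. [r3c6∈{7}] r3c6's peers cover all but 7 ⇒ r3c6=7.
Step 16. [r3c8∈{9}] r3c8's peers cover all but 9 ⇒ r3c8=9.
Step 17. [r1c8∈{1}] nothing but 1 survives at r1c8 ⇒ r1c8=1.
Step 18. [r6c9∈{7}] r6c9 has the single candidate 7, so r6c9=7.
Step 19. [r2c6∈{1,5}] row 2 places 1 nowhere but r2c6 ⇒ r2c6=1.
Step 20. [r7c6∈{5,6}] in col 6, 5 fits only at r7c6, so r7c6=5.
Step 21. [r7c2∈{3}] only 3 remains possible at r7c2 ⇒ r7c2=3.
Step 22. [r1c5∈{8,9}] in row 1, 9 fits only at r1c5 ⇒ r1c5=9.
Step 23. [r4c2∈{4,5}] across col 2, 5 lands solely at r4c2, so r4c2=5.
Step 24. [r4c3∈{4,7}] 4 has one home in row 4: r4c3. So r4c3=4.
Step 25. [r7c9∈{1}] nothing but 1 survives at r7c9 ⇒ r7c9=1.
Step 26. [r9c1∈{6,7}] across col 1, 6 lands solely at r9c1, so r9c1=6.
Step 27. [r1c7∈{3}] r1c7 has the single candidate 3. So r1c7=3.
Step 28. [r9c3∈{7}] r9c3's peers cover all but 7. So r9c3=7.
Step 29. [r6c8∈{4}] r6c8 is down to just 4 ⇒ r6c8=4.
Step 30. [r1c9∈{6}] only 6 remains possible at r1c9. So r1c9=6.
Step 31. [r7c4∈{7}] r7c4 is down to just 7, so r7c4=7.
Step 32. [r2c5∈{5}] r2c5 has the single candidate 5 ⇒ r2c5=5.
Step 33. [r6c6∈{6}] r6c6 is down to just 6. So r6c6=6.
Step 34. [r9c4∈{1}] only 1 remains possible at r9c4 ⇒ r9c4=1.
Step 35. [r6c3∈{3}] nothing but 3 survives at r6c3. So r6c3=3.
Step 36. [r1c4∈{2}] r1c4 has the single candidate 2. So r1c4=2.
Step 37. [r2c8∈{7}] r2c8 has the single candidate 7, so r2c8=7.
Step 38. [r5c7∈{9}] r5c7's peers cover all but 9, so r5c7=9.
Step 39. [r5c1∈{2}] r5c1 has the single candidate 2, so r5c1=2.
Step 40. [r9c2∈{4}] r9c2's peers cover all but 4. So r9c2=4.
Step 41. [r7c5∈{6}] r7c5 has the single candidate 6. So r7c5=6.
Step 42. [r5c2∈{1}] only 1 remains possible at r5c2. So r5c2=1.
Step 43. [r3c5∈{4}] nothing but 4 survives at r3c5 ⇒ r3c5=4.
Step 44. [r4c9∈{8}] nothing but 8 survives at r4c9, so r4c9=8.
Step 45. [r2c3∈{9}] only 9 remains possible at r2c3, so r2c3=9.
Step 46. [r3c4∈{3}] r3c4 is down to just 3 ⇒ r3c4=3.
Step 47. [r8c1∈{5}] only 5 remains possible at r8c1 ⇒ r8c1=5.
Step 48. [r9c5∈{8}] only 8 remains possible at r9c5 ⇒ r9c5=8.
Step 49. [r4c1∈{7}] nothing but 7 survives at r4c1 ⇒ r4c1=7.
Step 50. [r9c9∈{3}] only 3 remains possible at r9c9 ⇒ r9c9=3.
Step 51. [r1c6∈{8}] nothing but 8 survives at r1c6 ⇒ r1c6=8.

Answer: 4 7 5 2 9 8 3 1 6 / 3 2 9 6 5 1 8 7 4 / 1 6 8 3 4 7 5 9 2 / 7 5 4 9 1 3 6 2 8 / 2 1 6 8 7 4 9 3 5 / 8 9 3 5 2 6 1 4 7 / 9 3 2 7 6 5 4 8 1 / 5 8 1 4 3 2 7 6 9 / 6 4 7 1 8 9 2 5 3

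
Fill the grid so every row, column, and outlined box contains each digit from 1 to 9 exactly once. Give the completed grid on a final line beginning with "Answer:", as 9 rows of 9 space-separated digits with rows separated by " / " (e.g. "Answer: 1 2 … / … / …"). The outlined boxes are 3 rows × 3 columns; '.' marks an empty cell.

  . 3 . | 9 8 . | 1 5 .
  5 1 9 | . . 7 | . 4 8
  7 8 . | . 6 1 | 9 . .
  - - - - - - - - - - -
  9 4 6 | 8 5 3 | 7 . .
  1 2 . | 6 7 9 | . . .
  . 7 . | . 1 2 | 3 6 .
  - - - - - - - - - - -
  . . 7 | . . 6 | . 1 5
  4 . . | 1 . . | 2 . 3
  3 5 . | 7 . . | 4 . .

Step 1. [r8c3∈{8}] nothing but 8 survives at r8c3. So r8c3=8.
Step 2. [r3c9∈{2}] r3c9 is down to just 2 ⇒ r3c9=2.
Step 3. [r7c1∈{2}] r7c1's peers cover all but 2, so r7c1=2.
Step 4. [r8c5∈{9}] only 9 remains possible at r8c5, so r8c5=9.
Step 5. [r6c4∈{4}] only 4 remains possible at r6c4 ⇒ r6c4=4.
Step 6. [r7c4∈{3}] nothing but 3 survives at r7c4. So r7c4=3.
Step 7. [r9c9∈{6,9}] r9c9 is the only open cell in row 9 admitting 6 ⇒ r9c9=6.
Step 8. [r5c8∈{8}] nothing but 8 survives at r5c8, so r5c8=8.
Step 9. [r5c3∈{3,5}] in row 5, 3 fits only at r5c3. So r5c3=3.
Step 10. [r2c5∈{2,3}] across row 2, 3 lands solely at r2c5 ⇒ r2c5=3.
Step 11. [r1c6∈{4}] r1c6 has the single candidate 4. So r1c6=4.
Step 12. [r5c9∈{4}] r5c9 has the single candidate 4. So r5c9=4.
Step 13. [r9c6∈{8}] only 8 remains possible at r9c6 ⇒ r9c6=8.
Step 14. [r6c9∈{9}] only 9 remains possible at r6c9 ⇒ r6c9=9.
Step 15. [r3c3∈{4}] nothing but 4 survives at r3c3, so r3c3=4.
Step 16. [r6c3∈{5}] nothing but 5 survives at r6c3 ⇒ r6c3=5.
Step 17. [r7c2∈{9}] r7c2 has the single candidate 9, so r7c2=9.
Step 18. [r1c9∈{7}] r1c9's peers cover all but 7, so r1c9=7.
Step 19. [r3c4∈{5}] only 5 remains possible at r3c4 ⇒ r3c4=5.
Step 20. [r2c7∈{6}] nothing but 6 survives at r2c7, so r2c7=6.
Step 21. [r9c8∈{9}] r9c8 has the single candidate 9. So r9c8=9.
Step 22. [r3c8∈{3}] r3c8 is down to just 3 ⇒ r3c8=3.
Step 23. [r5c7∈{5}] nothing but 5 survives at r5c7. So r5c7=5.
Step 24. [r9c5∈{2}] r9c5 has the single candidate 2, so r9c5=2.
Step 25. [r8c8∈{7}] only 7 remains possible at r8c8. So r8c8=7.
Step 26. [r1c1∈{6}] r1c1 is down to just 6 ⇒ r1c1=6.
Step 27. [r9c3∈{1}] r9c3 has the single candidate 1, so r9c3=1.
Step 28. [r8c2∈{6}] nothing but 6 survives at r8c2, so r8c2=6.
Step 29. [r2c4∈{2}] r2c4 is down to just 2 ⇒ r2c4=2.
Step 30. [r1c3∈{2}] r1c3's peers cover all but 2 ⇒ r1c3=2.
Step 31. [r6c1∈{8}] r6c1 has the single candidate 8. So r6c1=8.
Step 32. [r7c7∈{8}] r7c7 is down to just 8. So r7c7=8.
Step 33. [r4c9∈{1}] r4c9's peers cover all but 1 ⇒ r4c9=1.
Step 34. [r4c8∈{2}] r4c8 is down to just 2. So r4c8=2.
Step 35. [r8c6∈{5}] nothing but 5 survives at r8c6 ⇒ r8c6=5.
Step 36. [r7c5∈{4}] only 4 remains possible at r7c5, so r7c5=4.

Answer: 6 3 2 9 8 4 1 5 7 / 5 1 9 2 3 7 6 4 8 / 7 8 4 5 6 1 9 3 2 / 9 4 6 8 5 3 7 2 1 / 1 2 3 6 7 9 5 8 4 / 8 7 5 4 1 2 3 6 9 / 2 9 7 3 4 6 8 1 5 / 4 6 8 1 9 5 2 7 3 / 3 5 1 7 2 8 4 9 6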